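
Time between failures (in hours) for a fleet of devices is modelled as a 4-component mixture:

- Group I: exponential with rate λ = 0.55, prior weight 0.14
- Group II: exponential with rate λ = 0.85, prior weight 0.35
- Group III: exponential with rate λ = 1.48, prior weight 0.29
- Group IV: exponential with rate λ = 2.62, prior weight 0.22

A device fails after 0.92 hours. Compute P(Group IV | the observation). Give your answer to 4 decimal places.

The responsibility of component k is P(Z=k) f_k(x) divided by Σ_j P(Z=j) f_j(x).
Exponential densities:
  L_I = 0.331596
  L_II = 0.388867
  L_III = 0.379251
  L_IV = 0.235222
Weight by the priors:
  P(Z=I)·L_I = 0.14 × 0.331596 = 0.0464235
  P(Z=II)·L_II = 0.35 × 0.388867 = 0.136103
  P(Z=III)·L_III = 0.29 × 0.379251 = 0.109983
  P(Z=IV)·L_IV = 0.22 × 0.235222 = 0.0517488
Denominator: 0.0464235 + 0.136103 + 0.109983 + 0.0517488 = 0.344258
P(Group IV | the observation) = 0.0517488 / 0.344258 ≈ 0.1503

0.1503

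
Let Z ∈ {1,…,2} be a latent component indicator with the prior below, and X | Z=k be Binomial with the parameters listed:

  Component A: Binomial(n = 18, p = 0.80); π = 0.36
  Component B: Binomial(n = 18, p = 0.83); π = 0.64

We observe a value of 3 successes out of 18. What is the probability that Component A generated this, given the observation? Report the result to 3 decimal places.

The responsibility of component k is π_k f_k(x) divided by Σ_j π_j f_j(x).
Evaluate each component's likelihood at the observed value:
  p_A = 1.36902e-08
  p_B = 1.33554e-09
Unnormalised posteriors:
  π_A·p_A = 0.36 × 1.36902e-08 = 4.92847e-09
  π_B·p_B = 0.64 × 1.33554e-09 = 8.54748e-10
Marginal: 4.92847e-09 + 8.54748e-10 = 5.78322e-09
So the posterior for Component A is 4.92847e-09 / 5.78322e-09 ≈ 0.852.

0.852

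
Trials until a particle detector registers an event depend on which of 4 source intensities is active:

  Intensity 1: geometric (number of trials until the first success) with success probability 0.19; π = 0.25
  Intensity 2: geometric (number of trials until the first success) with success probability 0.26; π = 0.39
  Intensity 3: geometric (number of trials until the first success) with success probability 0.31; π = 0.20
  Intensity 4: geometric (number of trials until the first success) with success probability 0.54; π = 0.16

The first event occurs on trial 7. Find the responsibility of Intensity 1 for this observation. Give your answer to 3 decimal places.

0.357

The responsibility of component k is P(Z=k) f_k(x) divided by Σ_j P(Z=j) f_j(x).
Evaluate each component's likelihood at the observed value:
  L_1 = 0.19·(1−0.19)^6 = 0.19·0.28243 = 0.0536616
  L_2 = 0.26·(1−0.26)^6 = 0.26·0.164206 = 0.0426937
  L_3 = 0.31·(1−0.31)^6 = 0.31·0.107918 = 0.0334546
  L_4 = 0.54·(1−0.54)^6 = 0.54·0.0094743 = 0.00511612
Multiply by the mixture weights:
  P(Z=1)·L_1 = 0.25 × 0.0536616 = 0.0134154
  P(Z=2)·L_2 = 0.39 × 0.0426937 = 0.0166505
  P(Z=3)·L_3 = 0.20 × 0.0334546 = 0.00669093
  P(Z=4)·L_4 = 0.16 × 0.00511612 = 0.000818579
Evidence: 0.0134154 + 0.0166505 + 0.00669093 + 0.000818579 = 0.0375754
Responsibility of Intensity 1: 0.0134154 / 0.0375754 ≈ 0.357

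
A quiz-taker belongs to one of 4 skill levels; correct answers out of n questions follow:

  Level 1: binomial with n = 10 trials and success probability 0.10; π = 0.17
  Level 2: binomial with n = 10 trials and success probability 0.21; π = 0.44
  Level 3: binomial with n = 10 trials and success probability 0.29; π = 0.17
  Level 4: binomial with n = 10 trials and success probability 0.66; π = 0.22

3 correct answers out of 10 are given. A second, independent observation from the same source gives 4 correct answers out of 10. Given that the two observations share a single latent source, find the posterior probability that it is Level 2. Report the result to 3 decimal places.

0.510

The responsibility of component k is w_k f_k(x) divided by Σ_j w_j f_j(x).
Since both observations come from the same component, the likelihood for component k is f_k(x₁)·f_k(x₂).
  p_1 = [0.0573956] × [0.0111603] = 0.00064055
  p_2 = [0.213417] × [0.0992794] = 0.0211879
  p_3 = [0.266185] × [0.190266] = 0.050646
  p_4 = [0.0181203] × [0.0615557] = 0.00111541
Multiply by the mixture weights:
  w_1·p_1 = 0.17 × 0.00064055 = 0.000108894
  w_2·p_2 = 0.44 × 0.0211879 = 0.00932267
  w_3·p_3 = 0.17 × 0.050646 = 0.00860982
  w_4·p_4 = 0.22 × 0.00111541 = 0.00024539
Evidence: 0.000108894 + 0.00932267 + 0.00860982 + 0.00024539 = 0.0182868
P(Level 2 | x₁, x₂) = 0.00932267 / 0.0182868 ≈ 0.510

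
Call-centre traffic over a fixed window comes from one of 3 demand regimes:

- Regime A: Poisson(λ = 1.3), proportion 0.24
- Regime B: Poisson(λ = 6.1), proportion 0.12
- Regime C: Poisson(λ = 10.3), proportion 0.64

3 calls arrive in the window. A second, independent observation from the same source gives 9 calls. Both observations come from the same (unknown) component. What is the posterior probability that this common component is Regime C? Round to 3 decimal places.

Apply Bayes' rule: the posterior for each component is proportional to its prior times its likelihood at x.
Since both observations come from the same component, the likelihood for component k is f_k(x₁)·f_k(x₂).
  L_A = [0.0997921] × [7.96424e-06] = 7.94768e-07
  L_B = [0.0848481] × [0.0722785] = 0.00613269
  L_C = [0.0061253] × [0.120931] = 0.00074074
Prior × likelihood for each component:
  π_A·L_A = 0.24 × 7.94768e-07 = 1.90744e-07
  π_B·L_B = 0.12 × 0.00613269 = 0.000735923
  π_C·L_C = 0.64 × 0.00074074 = 0.000474074
Marginal: 1.90744e-07 + 0.000735923 + 0.000474074 = 0.00121019
So the posterior for Regime C is 0.000474074 / 0.00121019 ≈ 0.392.

0.392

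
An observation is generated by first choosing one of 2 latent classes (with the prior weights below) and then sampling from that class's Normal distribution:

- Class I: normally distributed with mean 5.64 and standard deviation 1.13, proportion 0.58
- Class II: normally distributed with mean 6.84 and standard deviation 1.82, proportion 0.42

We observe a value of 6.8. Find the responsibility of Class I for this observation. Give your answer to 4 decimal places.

0.5678

P(component k | x) = P(Z=k)·f_k(x) / marginal(x), where marginal(x) = Σ_j P(Z=j)·f_j(x).
Evaluate each component's likelihood at the observed value:
  L_I = (1/(1.13·√(2π)))·exp(−(6.8−5.64)²/(2·1.13²)) = 0.353046·exp(-0.52690) = 0.20845
  L_II = (1/(1.82·√(2π)))·exp(−(6.8−6.84)²/(2·1.82²)) = 0.219199·exp(-0.00024) = 0.219146
Prior × likelihood for each component:
  P(Z=I)·L_I = 0.58 × 0.20845 = 0.120901
  P(Z=II)·L_II = 0.42 × 0.219146 = 0.0920414
Marginal: 0.120901 + 0.0920414 = 0.212942
P(Class I | x) = 0.120901 / 0.212942 ≈ 0.5678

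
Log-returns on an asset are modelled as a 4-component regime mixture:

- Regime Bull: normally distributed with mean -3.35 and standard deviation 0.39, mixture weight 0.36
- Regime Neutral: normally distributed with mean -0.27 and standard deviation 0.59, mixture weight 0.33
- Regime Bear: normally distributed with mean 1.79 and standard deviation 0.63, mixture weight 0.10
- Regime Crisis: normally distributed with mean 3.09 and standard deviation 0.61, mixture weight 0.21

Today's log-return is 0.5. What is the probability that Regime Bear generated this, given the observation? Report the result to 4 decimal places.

0.0755

The responsibility of component k is P(Z=k) f_k(x) divided by Σ_j P(Z=j) f_j(x).
Evaluate each component's likelihood at the observed value:
  p_Bull = 7.05245e-22
  p_Neutral = 0.288538
  p_Bear = 0.0778264
  p_Crisis = 7.96011e-05
Multiply by the mixture weights:
  P(Z=Bull)·p_Bull = 0.36 × 7.05245e-22 = 2.53888e-22
  P(Z=Neutral)·p_Neutral = 0.33 × 0.288538 = 0.0952175
  P(Z=Bear)·p_Bear = 0.10 × 0.0778264 = 0.00778264
  P(Z=Crisis)·p_Crisis = 0.21 × 7.96011e-05 = 1.67162e-05
Evidence: 2.53888e-22 + 0.0952175 + 0.00778264 + 1.67162e-05 = 0.103017
So the posterior for Regime Bear is 0.00778264 / 0.103017 ≈ 0.0755.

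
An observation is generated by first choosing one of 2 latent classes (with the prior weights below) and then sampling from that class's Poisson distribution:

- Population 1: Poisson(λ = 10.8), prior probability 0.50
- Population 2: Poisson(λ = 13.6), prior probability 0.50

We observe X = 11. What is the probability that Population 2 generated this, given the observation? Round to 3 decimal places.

The responsibility of component k is π_k f_k(x) divided by Σ_j π_j f_j(x).
Component likelihoods at x = 11:
  f_1 = e^(−10.8)·10.8^11/11! = 0.119159
  f_2 = e^(−13.6)·13.6^11/11! = 0.0914887
Multiply by the mixture weights:
  π_1·f_1 = 0.50 × 0.119159 = 0.0595793
  π_2·f_2 = 0.50 × 0.0914887 = 0.0457443
Normaliser: 0.0595793 + 0.0457443 = 0.105324
P(Population 2 | 11) ≈ 0.434

0.434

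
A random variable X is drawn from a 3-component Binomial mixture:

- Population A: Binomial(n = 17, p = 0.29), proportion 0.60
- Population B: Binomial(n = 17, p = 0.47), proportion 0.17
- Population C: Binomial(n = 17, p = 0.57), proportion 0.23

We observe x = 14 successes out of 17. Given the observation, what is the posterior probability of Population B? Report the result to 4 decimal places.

0.0850

Posterior ∝ prior × likelihood, so P(k | x) ∝ π_k f_k(x); normalise over all components.
Evaluate each component's likelihood at the observed value:
  L_A = 7.24196e-06
  L_B = 0.0025984
  L_C = 0.0206615
Unnormalised posteriors:
  π_A·L_A = 0.60 × 7.24196e-06 = 4.34517e-06
  π_B·L_B = 0.17 × 0.0025984 = 0.000441729
  π_C·L_C = 0.23 × 0.0206615 = 0.00475215
Evidence: 4.34517e-06 + 0.000441729 + 0.00475215 = 0.00519822
P(Population B | data) ≈ 0.0850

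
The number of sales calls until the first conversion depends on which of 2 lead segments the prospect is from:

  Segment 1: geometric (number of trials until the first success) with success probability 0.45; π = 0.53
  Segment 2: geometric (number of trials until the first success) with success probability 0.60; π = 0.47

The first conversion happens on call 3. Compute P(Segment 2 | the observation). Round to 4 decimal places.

Posterior ∝ prior × likelihood, so P(k | x) ∝ P(Z=k) f_k(x); normalise over all components.
Geometric probabilities:
  p_1 = 0.45·(1−0.45)^2 = 0.45·0.3025 = 0.136125
  p_2 = 0.60·(1−0.60)^2 = 0.60·0.16 = 0.096
Unnormalised posteriors:
  P(Z=1)·p_1 = 0.53 × 0.136125 = 0.0721463
  P(Z=2)·p_2 = 0.47 × 0.096 = 0.04512
Normaliser: 0.0721463 + 0.04512 = 0.117266
So the posterior for Segment 2 is 0.04512 / 0.117266 ≈ 0.3848.

0.3848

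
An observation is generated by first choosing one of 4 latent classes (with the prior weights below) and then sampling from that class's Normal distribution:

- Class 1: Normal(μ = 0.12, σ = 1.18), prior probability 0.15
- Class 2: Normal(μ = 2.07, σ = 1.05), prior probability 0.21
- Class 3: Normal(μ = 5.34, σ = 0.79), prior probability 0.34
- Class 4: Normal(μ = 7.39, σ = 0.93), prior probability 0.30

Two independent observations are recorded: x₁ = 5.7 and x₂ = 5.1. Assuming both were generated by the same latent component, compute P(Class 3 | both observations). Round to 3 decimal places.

P(component k | x) = w_k·f_k(x) / marginal(x), where marginal(x) = Σ_j w_j·f_j(x).
Since both observations come from the same component, the likelihood for component k is f_k(x₁)·f_k(x₂).
  L_1 = [(1/(1.18·√(2π)))·exp(−(5.7−0.12)²/(2·1.18²)) = 0.338087·exp(-11.18084) = 4.7125e-06] × [4.58524e-05] = 2.16079e-10
  L_2 = [(1/(1.05·√(2π)))·exp(−(5.7−2.07)²/(2·1.05²)) = 0.379945·exp(-5.97592) = 0.000964745] × [0.00590827] = 5.69997e-06
  L_3 = [(1/(0.79·√(2π)))·exp(−(5.7−5.34)²/(2·0.79²)) = 0.504990·exp(-0.10383) = 0.455188] × [0.482216] = 0.219499
  L_4 = [(1/(0.93·√(2π)))·exp(−(5.7−7.39)²/(2·0.93²)) = 0.428970·exp(-1.65112) = 0.0822918] × [0.0206924] = 0.00170281
Weight by the priors:
  w_1·L_1 = 0.15 × 2.16079e-10 = 3.24119e-11
  w_2·L_2 = 0.21 × 5.69997e-06 = 1.19699e-06
  w_3·L_3 = 0.34 × 0.219499 = 0.0746296
  w_4·L_4 = 0.30 × 0.00170281 = 0.000510844
Evidence: 3.24119e-11 + 1.19699e-06 + 0.0746296 + 0.000510844 = 0.0751416
P(Class 3 | x) = 0.0746296 / 0.0751416 ≈ 0.993

0.993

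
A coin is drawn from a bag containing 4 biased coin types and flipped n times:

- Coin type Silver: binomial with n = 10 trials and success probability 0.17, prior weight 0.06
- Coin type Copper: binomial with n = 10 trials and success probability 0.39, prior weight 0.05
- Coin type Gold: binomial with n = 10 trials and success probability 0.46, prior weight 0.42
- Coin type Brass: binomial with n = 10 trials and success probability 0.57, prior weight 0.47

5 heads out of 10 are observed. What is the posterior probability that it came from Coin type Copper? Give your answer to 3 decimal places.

By Bayes' theorem, P(k | x) = P(Z=k) f_k(x) / Σ_j P(Z=j) f_j(x).
Binomial probabilities:
  L_Silver = 0.014094
  L_Copper = 0.192032
  L_Gold = 0.238319
  L_Brass = 0.222904
Unnormalised posteriors:
  P(Z=Silver)·L_Silver = 0.06 × 0.014094 = 0.000845643
  P(Z=Copper)·L_Copper = 0.05 × 0.192032 = 0.00960158
  P(Z=Gold)·L_Gold = 0.42 × 0.238319 = 0.100094
  P(Z=Brass)·L_Brass = 0.47 × 0.222904 = 0.104765
Normaliser: 0.000845643 + 0.00960158 + 0.100094 + 0.104765 = 0.215306
P(Coin type Copper | data) = 0.00960158 / 0.215306 ≈ 0.045

0.045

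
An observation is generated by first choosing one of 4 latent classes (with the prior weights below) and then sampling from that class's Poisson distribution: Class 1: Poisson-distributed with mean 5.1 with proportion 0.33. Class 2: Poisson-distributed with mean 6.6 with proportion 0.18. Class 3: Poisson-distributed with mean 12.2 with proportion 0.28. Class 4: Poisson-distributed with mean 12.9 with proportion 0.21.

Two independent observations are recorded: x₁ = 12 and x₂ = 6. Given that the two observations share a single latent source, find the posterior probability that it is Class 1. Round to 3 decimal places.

0.105

P(component k | x) = π_k·f_k(x) / marginal(x), where marginal(x) = Σ_j π_j·f_j(x).
Since both observations come from the same component, the likelihood for component k is f_k(x₁)·f_k(x₂).
  L_1 = [e^(−5.1)·5.1^12/12! = 0.00394097] × [0.149] = 0.000587205
  L_2 = [e^(−6.6)·6.6^12/12! = 0.019402] × [0.156166] = 0.00302994
  L_3 = [e^(−12.2)·12.2^12/12! = 0.11418] × [0.0230374] = 0.0026304
  L_4 = [e^(−12.9)·12.9^12/12! = 0.110749] × [0.0159885] = 0.00177071
Weight by the priors:
  π_1·L_1 = 0.33 × 0.000587205 = 0.000193778
  π_2·L_2 = 0.18 × 0.00302994 = 0.000545389
  π_3·L_3 = 0.28 × 0.0026304 = 0.000736513
  π_4·L_4 = 0.21 × 0.00177071 = 0.000371849
Evidence: 0.000193778 + 0.000545389 + 0.000736513 + 0.000371849 = 0.00184753
P(Class 1 | x₁, x₂) = 0.000193778 / 0.00184753 ≈ 0.105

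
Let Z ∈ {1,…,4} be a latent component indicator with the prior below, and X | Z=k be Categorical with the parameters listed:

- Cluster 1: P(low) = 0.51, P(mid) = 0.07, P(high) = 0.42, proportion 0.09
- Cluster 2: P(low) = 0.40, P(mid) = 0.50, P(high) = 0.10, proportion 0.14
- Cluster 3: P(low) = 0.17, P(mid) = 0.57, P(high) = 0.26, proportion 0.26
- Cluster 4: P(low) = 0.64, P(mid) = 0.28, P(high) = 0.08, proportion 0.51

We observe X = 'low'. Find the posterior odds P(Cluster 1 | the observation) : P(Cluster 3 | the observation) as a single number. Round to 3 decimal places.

1.038

Posterior odds = (w_i f_i(x)) / (w_j f_j(x)); the normalising sum cancels.
Component likelihoods at x = 'low':
  f_1 = P(low | comp) = 0.51
  f_2 = P(low | comp) = 0.40
  f_3 = P(low | comp) = 0.17
  f_4 = P(low | comp) = 0.64
Posterior odds = (w_1·f_1) / (w_3·f_3) = (0.09·0.51) / (0.26·0.17) = 0.0459 / 0.0442 ≈ 1.038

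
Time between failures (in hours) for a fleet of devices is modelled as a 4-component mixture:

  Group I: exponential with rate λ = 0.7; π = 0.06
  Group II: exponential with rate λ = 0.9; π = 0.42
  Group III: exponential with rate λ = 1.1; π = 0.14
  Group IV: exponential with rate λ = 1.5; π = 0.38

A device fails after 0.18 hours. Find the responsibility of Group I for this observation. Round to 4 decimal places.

P(component k | x) = P(Z=k)·f_k(x) / marginal(x), where marginal(x) = Σ_j P(Z=j)·f_j(x).
Exponential densities:
  L_I = 0.61713
  L_II = 0.765397
  L_III = 0.902407
  L_IV = 1.14507
Prior × likelihood for each component:
  P(Z=I)·L_I = 0.06 × 0.61713 = 0.0370278
  P(Z=II)·L_II = 0.42 × 0.765397 = 0.321467
  P(Z=III)·L_III = 0.14 × 0.902407 = 0.126337
  P(Z=IV)·L_IV = 0.38 × 1.14507 = 0.435126
Normaliser: 0.0370278 + 0.321467 + 0.126337 + 0.435126 = 0.919958
P(Group I | the observation) ≈ 0.0402

0.0402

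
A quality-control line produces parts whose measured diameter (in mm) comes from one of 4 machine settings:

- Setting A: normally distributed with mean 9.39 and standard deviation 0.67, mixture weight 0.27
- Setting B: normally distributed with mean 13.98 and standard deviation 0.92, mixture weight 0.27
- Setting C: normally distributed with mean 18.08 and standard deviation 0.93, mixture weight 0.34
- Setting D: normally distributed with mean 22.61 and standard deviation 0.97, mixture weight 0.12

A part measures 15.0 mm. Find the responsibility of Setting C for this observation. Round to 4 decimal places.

The responsibility of component k is P(Z=k) f_k(x) divided by Σ_j P(Z=j) f_j(x).
Evaluate each component's likelihood at the observed value:
  p_A = 3.55449e-16
  p_B = 0.234533
  p_C = 0.0017812
  p_D = 1.77335e-14
Prior × likelihood for each component:
  P(Z=A)·p_A = 0.27 × 3.55449e-16 = 9.59712e-17
  P(Z=B)·p_B = 0.27 × 0.234533 = 0.0633238
  P(Z=C)·p_C = 0.34 × 0.0017812 = 0.000605607
  P(Z=D)·p_D = 0.12 × 1.77335e-14 = 2.12802e-15
Normaliser: 9.59712e-17 + 0.0633238 + 0.000605607 + 2.12802e-15 = 0.0639295
P(Setting C | 15.0 mm) = 0.000605607 / 0.0639295 ≈ 0.0095

0.0095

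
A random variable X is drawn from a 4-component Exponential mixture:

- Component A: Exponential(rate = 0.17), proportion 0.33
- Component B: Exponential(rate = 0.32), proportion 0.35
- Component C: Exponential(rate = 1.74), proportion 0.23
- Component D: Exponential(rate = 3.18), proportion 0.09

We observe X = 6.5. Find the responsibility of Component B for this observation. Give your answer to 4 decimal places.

0.4295

P(component k | x) = π_k·f_k(x) / marginal(x), where marginal(x) = Σ_j π_j·f_j(x).
Evaluate each component's likelihood at the observed value:
  p_A = 0.17·e^(−0.17·6.5) = 0.17·e^(−1.1050) = 0.0563058
  p_B = 0.32·e^(−0.32·6.5) = 0.32·e^(−2.0800) = 0.0399777
  p_C = 1.74·e^(−1.74·6.5) = 1.74·e^(−11.3100) = 2.13147e-05
  p_D = 3.18·e^(−3.18·6.5) = 3.18·e^(−20.6700) = 3.35398e-09
Prior × likelihood for each component:
  π_A·p_A = 0.33 × 0.0563058 = 0.0185809
  π_B·p_B = 0.35 × 0.0399777 = 0.0139922
  π_C·p_C = 0.23 × 2.13147e-05 = 4.90237e-06
  π_D·p_D = 0.09 × 3.35398e-09 = 3.01858e-10
Marginal: 0.0185809 + 0.0139922 + 4.90237e-06 + 3.01858e-10 = 0.032578
P(Component B | 6.5) = 0.0139922 / 0.032578 ≈ 0.4295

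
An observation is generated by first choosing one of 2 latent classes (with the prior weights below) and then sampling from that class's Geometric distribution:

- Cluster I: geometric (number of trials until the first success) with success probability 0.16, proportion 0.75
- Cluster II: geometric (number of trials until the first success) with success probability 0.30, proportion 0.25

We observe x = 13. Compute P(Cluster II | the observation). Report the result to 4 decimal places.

Posterior ∝ prior × likelihood, so P(k | x) ∝ P(Z=k) f_k(x); normalise over all components.
Geometric probabilities:
  p_I = 0.16·(1−0.16)^12 = 0.16·0.12341 = 0.0197456
  p_II = 0.30·(1−0.30)^12 = 0.30·0.0138413 = 0.00415239
Multiply by the mixture weights:
  P(Z=I)·p_I = 0.75 × 0.0197456 = 0.0148092
  P(Z=II)·p_II = 0.25 × 0.00415239 = 0.0010381
Marginal: 0.0148092 + 0.0010381 = 0.0158473
P(Cluster II | data) = 0.0010381 / 0.0158473 ≈ 0.0655

0.0655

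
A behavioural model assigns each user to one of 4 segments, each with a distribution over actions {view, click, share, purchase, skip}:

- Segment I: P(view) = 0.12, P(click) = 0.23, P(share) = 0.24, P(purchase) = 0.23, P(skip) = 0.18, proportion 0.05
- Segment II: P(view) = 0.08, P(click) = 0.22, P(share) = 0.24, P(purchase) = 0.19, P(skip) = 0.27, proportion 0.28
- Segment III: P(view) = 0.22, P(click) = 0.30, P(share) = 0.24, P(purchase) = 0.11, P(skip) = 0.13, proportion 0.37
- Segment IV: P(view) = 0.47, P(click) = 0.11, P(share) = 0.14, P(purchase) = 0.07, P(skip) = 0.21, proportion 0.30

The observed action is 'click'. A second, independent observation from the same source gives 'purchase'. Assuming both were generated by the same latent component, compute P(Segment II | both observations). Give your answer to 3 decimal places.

0.405

Apply Bayes' rule: the posterior for each component is proportional to its prior times its likelihood at x.
Since both observations come from the same component, the likelihood for component k is f_k(x₁)·f_k(x₂).
  p_I = [P(click | comp) = 0.23] × [0.23] = 0.0529
  p_II = [P(click | comp) = 0.22] × [0.19] = 0.0418
  p_III = [P(click | comp) = 0.30] × [0.11] = 0.033
  p_IV = [P(click | comp) = 0.11] × [0.07] = 0.0077
Prior × likelihood for each component:
  π_I·p_I = 0.05 × 0.0529 = 0.002645
  π_II·p_II = 0.28 × 0.0418 = 0.011704
  π_III·p_III = 0.37 × 0.033 = 0.01221
  π_IV·p_IV = 0.30 × 0.0077 = 0.00231
Marginal: 0.002645 + 0.011704 + 0.01221 + 0.00231 = 0.028869
P(Segment II | x₁, x₂) = 0.011704 / 0.028869 ≈ 0.405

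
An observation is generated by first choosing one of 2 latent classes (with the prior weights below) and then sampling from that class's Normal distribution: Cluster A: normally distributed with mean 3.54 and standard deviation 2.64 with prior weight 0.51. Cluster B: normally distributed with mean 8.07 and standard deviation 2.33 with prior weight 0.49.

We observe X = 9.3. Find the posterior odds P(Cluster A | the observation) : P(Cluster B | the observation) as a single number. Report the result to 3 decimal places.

The posterior odds equal the prior odds times the likelihood ratio: (w_i/w_j)·(f_i(x)/f_j(x)).
Evaluate each component's likelihood at the observed value:
  p_A = 0.0139834
  p_B = 0.14895
0.00713155 / 0.0729855 ≈ 0.098

0.098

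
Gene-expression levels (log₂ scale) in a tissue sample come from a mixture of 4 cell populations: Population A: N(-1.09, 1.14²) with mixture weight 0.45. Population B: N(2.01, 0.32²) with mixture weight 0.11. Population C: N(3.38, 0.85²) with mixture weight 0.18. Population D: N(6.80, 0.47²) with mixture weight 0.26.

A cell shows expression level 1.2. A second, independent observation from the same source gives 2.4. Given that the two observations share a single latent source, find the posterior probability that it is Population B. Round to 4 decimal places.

0.7995

P(component k | x) = π_k·f_k(x) / marginal(x), where marginal(x) = Σ_j π_j·f_j(x).
Since both observations come from the same component, the likelihood for component k is f_k(x₁)·f_k(x₂).
  f_A = [0.0465351] × [0.00322745] = 0.00015019
  f_B = [0.0506347] × [0.593226] = 0.0300378
  f_C = [0.0175048] × [0.241459] = 0.0042267
  f_D = [1.26349e-31] × [7.9015e-20] = 9.98346e-51
Multiply by the mixture weights:
  π_A·f_A = 0.45 × 0.00015019 = 6.75853e-05
  π_B·f_B = 0.11 × 0.0300378 = 0.00330416
  π_C·f_C = 0.18 × 0.0042267 = 0.000760806
  π_D·f_D = 0.26 × 9.98346e-51 = 2.5957e-51
Marginal: 6.75853e-05 + 0.00330416 + 0.000760806 + 2.5957e-51 = 0.00413255
P(Population B | data) = 0.00330416 / 0.00413255 ≈ 0.7995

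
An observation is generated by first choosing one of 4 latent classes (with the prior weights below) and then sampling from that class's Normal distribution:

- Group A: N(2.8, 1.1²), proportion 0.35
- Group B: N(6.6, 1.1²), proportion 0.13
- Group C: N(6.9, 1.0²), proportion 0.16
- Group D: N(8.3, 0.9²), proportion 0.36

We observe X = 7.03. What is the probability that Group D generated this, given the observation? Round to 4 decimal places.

0.3552

The responsibility of component k is w_k f_k(x) divided by Σ_j w_j f_j(x).
Evaluate each component's likelihood at the observed value:
  p_A = (1/(1.1·√(2π)))·exp(−(7.03−2.8)²/(2·1.1²)) = 0.362675·exp(-7.39376) = 0.000223074
  p_B = (1/(1.1·√(2π)))·exp(−(7.03−6.6)²/(2·1.1²)) = 0.362675·exp(-0.07640) = 0.335997
  p_C = (1/(1.0·√(2π)))·exp(−(7.03−6.9)²/(2·1.0²)) = 0.398942·exp(-0.00845) = 0.395585
  p_D = (1/(0.9·√(2π)))·exp(−(7.03−8.3)²/(2·0.9²)) = 0.443269·exp(-0.99562) = 0.163786
Prior × likelihood for each component:
  w_A·p_A = 0.35 × 0.000223074 = 7.80757e-05
  w_B·p_B = 0.13 × 0.335997 = 0.0436796
  w_C·p_C = 0.16 × 0.395585 = 0.0632937
  w_D·p_D = 0.36 × 0.163786 = 0.0589629
Evidence: 7.80757e-05 + 0.0436796 + 0.0632937 + 0.0589629 = 0.166014
So the posterior for Group D is 0.0589629 / 0.166014 ≈ 0.3552.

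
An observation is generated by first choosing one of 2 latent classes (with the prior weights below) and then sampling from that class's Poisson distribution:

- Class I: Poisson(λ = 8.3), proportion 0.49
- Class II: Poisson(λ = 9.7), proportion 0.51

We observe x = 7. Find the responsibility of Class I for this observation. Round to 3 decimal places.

By Bayes' theorem, P(k | x) = π_k f_k(x) / Σ_j π_j f_j(x).
Component likelihoods at x = 7:
  f_I = e^(−8.3)·8.3^7/7! = 0.133805
  f_II = e^(−9.7)·9.7^7/7! = 0.0982461
Multiply by the mixture weights:
  π_I·f_I = 0.49 × 0.133805 = 0.0655644
  π_II·f_II = 0.51 × 0.0982461 = 0.0501055
Sum: 0.0655644 + 0.0501055 = 0.11567
P(Class I | the observation) = 0.0655644 / 0.11567 ≈ 0.567

0.567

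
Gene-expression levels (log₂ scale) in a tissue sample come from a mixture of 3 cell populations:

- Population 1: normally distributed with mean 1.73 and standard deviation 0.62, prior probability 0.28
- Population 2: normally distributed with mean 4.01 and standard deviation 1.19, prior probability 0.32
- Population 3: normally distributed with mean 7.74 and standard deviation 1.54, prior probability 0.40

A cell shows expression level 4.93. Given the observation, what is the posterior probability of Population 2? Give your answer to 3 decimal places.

Posterior ∝ prior × likelihood, so P(k | x) ∝ P(Z=k) f_k(x); normalise over all components.
Component likelihoods at x = 4.93:
  f_1 = 1.0567e-06
  f_2 = 0.248642
  f_3 = 0.0490242
Prior × likelihood for each component:
  P(Z=1)·f_1 = 0.28 × 1.0567e-06 = 2.95875e-07
  P(Z=2)·f_2 = 0.32 × 0.248642 = 0.0795655
  P(Z=3)·f_3 = 0.40 × 0.0490242 = 0.0196097
Denominator: 2.95875e-07 + 0.0795655 + 0.0196097 = 0.0991755
So the posterior for Population 2 is 0.0795655 / 0.0991755 ≈ 0.802.

0.802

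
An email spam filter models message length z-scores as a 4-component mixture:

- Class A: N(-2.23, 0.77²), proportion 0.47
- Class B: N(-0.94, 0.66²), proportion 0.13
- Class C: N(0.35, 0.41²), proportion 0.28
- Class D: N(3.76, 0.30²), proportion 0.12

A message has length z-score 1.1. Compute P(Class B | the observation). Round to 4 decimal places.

0.0128

The responsibility of component k is π_k f_k(x) divided by Σ_j π_j f_j(x).
Evaluate each component's likelihood at the observed value:
  p_A = (1/(0.77·√(2π)))·exp(−(1.1−-2.23)²/(2·0.77²)) = 0.518107·exp(-9.35141) = 4.4994e-05
  p_B = (1/(0.66·√(2π)))·exp(−(1.1−-0.94)²/(2·0.66²)) = 0.604458·exp(-4.77686) = 0.00509099
  p_C = (1/(0.41·√(2π)))·exp(−(1.1−0.35)²/(2·0.41²)) = 0.973030·exp(-1.67311) = 0.182601
  p_D = (1/(0.30·√(2π)))·exp(−(1.1−3.76)²/(2·0.30²)) = 1.329808·exp(-39.30889) = 1.1276e-17
Unnormalised posteriors:
  π_A·p_A = 0.47 × 4.4994e-05 = 2.11472e-05
  π_B·p_B = 0.13 × 0.00509099 = 0.000661829
  π_C·p_C = 0.28 × 0.182601 = 0.0511283
  π_D·p_D = 0.12 × 1.1276e-17 = 1.35312e-18
Sum: 2.11472e-05 + 0.000661829 + 0.0511283 + 1.35312e-18 = 0.0518113
P(Class B | 1.1) ≈ 0.0128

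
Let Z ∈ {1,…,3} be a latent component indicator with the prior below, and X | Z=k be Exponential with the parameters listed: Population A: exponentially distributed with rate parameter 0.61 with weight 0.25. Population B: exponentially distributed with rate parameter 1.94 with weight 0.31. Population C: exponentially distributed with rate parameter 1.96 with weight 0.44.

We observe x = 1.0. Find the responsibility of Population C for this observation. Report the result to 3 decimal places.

0.418

By Bayes' theorem, P(k | x) = w_k f_k(x) / Σ_j w_j f_j(x).
Component likelihoods at x = 1.0:
  p_A = 0.331444
  p_B = 0.278786
  p_C = 0.276083
Weight by the priors:
  w_A·p_A = 0.25 × 0.331444 = 0.082861
  w_B·p_B = 0.31 × 0.278786 = 0.0864236
  w_C·p_C = 0.44 × 0.276083 = 0.121476
Marginal: 0.082861 + 0.0864236 + 0.121476 = 0.290761
P(Population C | the observation) = 0.121476 / 0.290761 ≈ 0.418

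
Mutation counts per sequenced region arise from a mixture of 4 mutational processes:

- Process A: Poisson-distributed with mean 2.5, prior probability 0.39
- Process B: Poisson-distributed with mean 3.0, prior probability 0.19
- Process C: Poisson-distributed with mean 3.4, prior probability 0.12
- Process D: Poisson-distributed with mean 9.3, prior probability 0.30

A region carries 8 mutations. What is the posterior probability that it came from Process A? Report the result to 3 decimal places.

0.028

Apply Bayes' rule: the posterior for each component is proportional to its prior times its likelihood at x.
Poisson probabilities:
  p_A = 0.00310644
  p_B = 0.00810151
  p_C = 0.0147812
  p_D = 0.126883
Prior × likelihood for each component:
  π_A·p_A = 0.39 × 0.00310644 = 0.00121151
  π_B·p_B = 0.19 × 0.00810151 = 0.00153929
  π_C·p_C = 0.12 × 0.0147812 = 0.00177374
  π_D·p_D = 0.30 × 0.126883 = 0.038065
Denominator: 0.00121151 + 0.00153929 + 0.00177374 + 0.038065 = 0.0425895
So the posterior for Process A is 0.00121151 / 0.0425895 ≈ 0.028.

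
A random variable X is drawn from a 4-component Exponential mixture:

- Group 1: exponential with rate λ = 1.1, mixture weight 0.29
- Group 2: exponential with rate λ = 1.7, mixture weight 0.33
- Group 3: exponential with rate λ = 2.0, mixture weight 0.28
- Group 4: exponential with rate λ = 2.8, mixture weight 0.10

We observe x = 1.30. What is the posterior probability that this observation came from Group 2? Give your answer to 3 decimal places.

0.329

Posterior ∝ prior × likelihood, so P(k | x) ∝ π_k f_k(x); normalise over all components.
Exponential densities:
  f_1 = 0.26324
  f_2 = 0.186491
  f_3 = 0.148547
  f_4 = 0.0735066
Unnormalised posteriors:
  π_1·f_1 = 0.29 × 0.26324 = 0.0763395
  π_2·f_2 = 0.33 × 0.186491 = 0.0615421
  π_3·f_3 = 0.28 × 0.148547 = 0.0415932
  π_4·f_4 = 0.10 × 0.0735066 = 0.00735066
Marginal: 0.0763395 + 0.0615421 + 0.0415932 + 0.00735066 = 0.186825
P(Group 2 | 1.30) = 0.0615421 / 0.186825 ≈ 0.329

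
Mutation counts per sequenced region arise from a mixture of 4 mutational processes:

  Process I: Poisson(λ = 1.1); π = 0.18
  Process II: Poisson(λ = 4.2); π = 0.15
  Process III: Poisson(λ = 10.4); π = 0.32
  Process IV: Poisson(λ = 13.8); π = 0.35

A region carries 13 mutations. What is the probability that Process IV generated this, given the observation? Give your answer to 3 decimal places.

By Bayes' theorem, P(k | x) = P(Z=k) f_k(x) / Σ_j P(Z=j) f_j(x).
Evaluate each component's likelihood at the observed value:
  L_I = e^(−1.1)·1.1^13/13! = 1.84544e-10
  L_II = e^(−4.2)·4.2^13/13! = 0.000304736
  L_III = e^(−10.4)·10.4^13/13! = 0.0813749
  L_IV = e^(−13.8)·13.8^13/13! = 0.10737
Prior × likelihood for each component:
  P(Z=I)·L_I = 0.18 × 1.84544e-10 = 3.3218e-11
  P(Z=II)·L_II = 0.15 × 0.000304736 = 4.57104e-05
  P(Z=III)·L_III = 0.32 × 0.0813749 = 0.02604
  P(Z=IV)·L_IV = 0.35 × 0.10737 = 0.0375796
Evidence: 3.3218e-11 + 4.57104e-05 + 0.02604 + 0.0375796 = 0.0636653
Responsibility of Process IV: 0.0375796 / 0.0636653 ≈ 0.590

0.590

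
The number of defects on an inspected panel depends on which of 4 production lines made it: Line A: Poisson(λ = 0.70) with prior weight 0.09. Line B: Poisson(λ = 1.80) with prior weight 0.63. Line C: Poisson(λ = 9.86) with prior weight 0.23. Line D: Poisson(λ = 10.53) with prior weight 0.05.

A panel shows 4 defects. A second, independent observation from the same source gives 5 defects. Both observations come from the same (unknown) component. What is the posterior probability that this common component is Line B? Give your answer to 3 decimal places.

By Bayes' theorem, P(k | x) = w_k f_k(x) / Σ_j w_j f_j(x).
Since both observations come from the same component, the likelihood for component k is f_k(x₁)·f_k(x₂).
  L_A = [e^(−0.70)·0.70^4/4! = 0.00496792] × [0.000695509] = 3.45524e-06
  L_B = [e^(−1.80)·1.80^4/4! = 0.0723017] × [0.0260286] = 0.00188191
  L_C = [e^(−9.86)·9.86^4/4! = 0.0205661] × [0.0405564] = 0.000834089
  L_D = [e^(−10.53)·10.53^4/4! = 0.0136893] × [0.0288297] = 0.000394658
Prior × likelihood for each component:
  w_A·L_A = 0.09 × 3.45524e-06 = 3.10971e-07
  w_B·L_B = 0.63 × 0.00188191 = 0.00118561
  w_C·L_C = 0.23 × 0.000834089 = 0.000191841
  w_D·L_D = 0.05 × 0.000394658 = 1.97329e-05
Denominator: 3.10971e-07 + 0.00118561 + 0.000191841 + 1.97329e-05 = 0.00139749
P(Line B | x₁, x₂) = 0.00118561 / 0.00139749 ≈ 0.848

0.848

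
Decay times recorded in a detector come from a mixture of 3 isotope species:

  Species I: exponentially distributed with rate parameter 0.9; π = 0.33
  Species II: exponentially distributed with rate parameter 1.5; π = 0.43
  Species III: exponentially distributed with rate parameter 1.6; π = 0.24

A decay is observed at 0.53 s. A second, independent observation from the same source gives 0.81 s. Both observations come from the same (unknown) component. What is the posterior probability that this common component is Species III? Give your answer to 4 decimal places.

By Bayes' theorem, P(k | x) = w_k f_k(x) / Σ_j w_j f_j(x).
Since both observations come from the same component, the likelihood for component k is f_k(x₁)·f_k(x₂).
  L_I = [0.9·e^(−0.9·0.53) = 0.9·e^(−0.4770) = 0.558578] × [0.434152] = 0.242508
  L_II = [1.5·e^(−1.5·0.53) = 1.5·e^(−0.7950) = 0.677372] × [0.445065] = 0.301475
  L_III = [1.6·e^(−1.6·0.53) = 1.6·e^(−0.8480) = 0.685233] × [0.437799] = 0.299994
Multiply by the mixture weights:
  w_I·L_I = 0.33 × 0.242508 = 0.0800276
  w_II·L_II = 0.43 × 0.301475 = 0.129634
  w_III·L_III = 0.24 × 0.299994 = 0.0719986
Evidence: 0.0800276 + 0.129634 + 0.0719986 = 0.28166
So the posterior for Species III is 0.0719986 / 0.28166 ≈ 0.2556.

0.2556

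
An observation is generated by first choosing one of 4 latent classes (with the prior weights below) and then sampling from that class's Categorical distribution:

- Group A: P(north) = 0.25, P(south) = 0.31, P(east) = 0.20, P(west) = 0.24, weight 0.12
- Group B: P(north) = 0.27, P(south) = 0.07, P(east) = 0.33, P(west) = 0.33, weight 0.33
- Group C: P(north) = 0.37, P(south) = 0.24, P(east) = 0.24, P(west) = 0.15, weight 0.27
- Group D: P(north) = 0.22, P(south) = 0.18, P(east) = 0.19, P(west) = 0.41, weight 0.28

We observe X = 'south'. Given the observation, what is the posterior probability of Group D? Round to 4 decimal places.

The responsibility of component k is π_k f_k(x) divided by Σ_j π_j f_j(x).
Evaluate each component's likelihood at the observed value:
  L_A = 0.31
  L_B = 0.07
  L_C = 0.24
  L_D = 0.18
Prior × likelihood for each component:
  π_A·L_A = 0.12 × 0.31 = 0.0372
  π_B·L_B = 0.33 × 0.07 = 0.0231
  π_C·L_C = 0.27 × 0.24 = 0.0648
  π_D·L_D = 0.28 × 0.18 = 0.0504
Evidence: 0.0372 + 0.0231 + 0.0648 + 0.0504 = 0.1755
P(Group D | x) ≈ 0.2872

0.2872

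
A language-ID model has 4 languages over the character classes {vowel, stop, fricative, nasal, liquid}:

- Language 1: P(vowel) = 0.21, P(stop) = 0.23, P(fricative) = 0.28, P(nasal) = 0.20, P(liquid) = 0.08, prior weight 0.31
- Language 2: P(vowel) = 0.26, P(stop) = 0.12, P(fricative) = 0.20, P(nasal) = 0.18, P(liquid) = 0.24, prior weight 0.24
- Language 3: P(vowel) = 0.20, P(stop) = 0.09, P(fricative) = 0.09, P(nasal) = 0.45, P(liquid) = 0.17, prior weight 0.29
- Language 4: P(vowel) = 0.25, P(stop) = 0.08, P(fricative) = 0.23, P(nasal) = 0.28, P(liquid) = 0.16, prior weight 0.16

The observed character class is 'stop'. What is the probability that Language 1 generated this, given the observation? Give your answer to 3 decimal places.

0.513

The responsibility of component k is w_k f_k(x) divided by Σ_j w_j f_j(x).
Component likelihoods at x = 'stop':
  f_1 = 0.23
  f_2 = 0.12
  f_3 = 0.09
  f_4 = 0.08
Unnormalised posteriors:
  w_1·f_1 = 0.31 × 0.23 = 0.0713
  w_2·f_2 = 0.24 × 0.12 = 0.0288
  w_3·f_3 = 0.29 × 0.09 = 0.0261
  w_4·f_4 = 0.16 × 0.08 = 0.0128
Marginal: 0.0713 + 0.0288 + 0.0261 + 0.0128 = 0.139
Responsibility of Language 1: 0.0713 / 0.139 ≈ 0.513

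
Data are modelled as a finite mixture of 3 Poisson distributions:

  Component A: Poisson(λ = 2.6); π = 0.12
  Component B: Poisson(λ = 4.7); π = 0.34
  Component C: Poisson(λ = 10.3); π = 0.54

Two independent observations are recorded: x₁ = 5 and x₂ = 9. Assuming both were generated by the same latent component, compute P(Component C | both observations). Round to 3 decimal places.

Apply Bayes' rule: the posterior for each component is proportional to its prior times its likelihood at x.
Since both observations come from the same component, the likelihood for component k is f_k(x₁)·f_k(x₂).
  p_A = [0.0735394] × [0.0011113] = 8.17243e-05
  p_B = [0.17383] × [0.02805] = 0.00487593
  p_C = [0.0324916] × [0.120931] = 0.00392926
Multiply by the mixture weights:
  π_A·p_A = 0.12 × 8.17243e-05 = 9.80692e-06
  π_B·p_B = 0.34 × 0.00487593 = 0.00165782
  π_C·p_C = 0.54 × 0.00392926 = 0.0021218
Sum: 9.80692e-06 + 0.00165782 + 0.0021218 = 0.00378942
Responsibility of Component C: 0.0021218 / 0.00378942 ≈ 0.560

0.560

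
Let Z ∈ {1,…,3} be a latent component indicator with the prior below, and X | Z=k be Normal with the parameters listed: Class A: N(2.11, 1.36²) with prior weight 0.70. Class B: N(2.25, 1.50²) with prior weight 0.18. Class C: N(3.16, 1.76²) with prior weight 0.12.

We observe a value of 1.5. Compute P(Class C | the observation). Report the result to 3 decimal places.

0.071

Posterior ∝ prior × likelihood, so P(k | x) ∝ P(Z=k) f_k(x); normalise over all components.
Evaluate each component's likelihood at the observed value:
  p_A = 0.265269
  p_B = 0.23471
  p_C = 0.145286
Weight by the priors:
  P(Z=A)·p_A = 0.70 × 0.265269 = 0.185688
  P(Z=B)·p_B = 0.18 × 0.23471 = 0.0422478
  P(Z=C)·p_C = 0.12 × 0.145286 = 0.0174344
Sum: 0.185688 + 0.0422478 + 0.0174344 = 0.24537
P(Class C | the observation) ≈ 0.071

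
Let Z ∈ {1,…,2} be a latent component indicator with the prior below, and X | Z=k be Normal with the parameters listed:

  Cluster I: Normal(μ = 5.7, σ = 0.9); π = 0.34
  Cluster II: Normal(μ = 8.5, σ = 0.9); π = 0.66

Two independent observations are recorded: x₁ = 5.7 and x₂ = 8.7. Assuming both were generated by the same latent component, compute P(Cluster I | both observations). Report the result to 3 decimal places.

0.205

Apply Bayes' rule: the posterior for each component is proportional to its prior times its likelihood at x.
Since both observations come from the same component, the likelihood for component k is f_k(x₁)·f_k(x₂).
  p_I = [0.443269] × [0.00171364] = 0.000759605
  p_II = [0.00350668] × [0.432458] = 0.00151649
Multiply by the mixture weights:
  π_I·p_I = 0.34 × 0.000759605 = 0.000258266
  π_II·p_II = 0.66 × 0.00151649 = 0.00100089
Evidence: 0.000258266 + 0.00100089 = 0.00125915
P(Cluster I | data) ≈ 0.205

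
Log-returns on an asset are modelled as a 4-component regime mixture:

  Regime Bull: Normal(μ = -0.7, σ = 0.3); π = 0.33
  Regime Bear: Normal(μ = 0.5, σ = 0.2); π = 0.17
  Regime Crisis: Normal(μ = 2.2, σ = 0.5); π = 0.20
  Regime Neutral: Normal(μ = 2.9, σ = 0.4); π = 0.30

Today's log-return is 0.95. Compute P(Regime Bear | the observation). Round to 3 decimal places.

0.794

The responsibility of component k is π_k f_k(x) divided by Σ_j π_j f_j(x).
Evaluate each component's likelihood at the observed value:
  p_Bull = (1/(0.3·√(2π)))·exp(−(0.95−-0.7)²/(2·0.3²)) = 1.329808·exp(-15.12500) = 3.58992e-07
  p_Bear = (1/(0.2·√(2π)))·exp(−(0.95−0.5)²/(2·0.2²)) = 1.994711·exp(-2.53125) = 0.158698
  p_Crisis = (1/(0.5·√(2π)))·exp(−(0.95−2.2)²/(2·0.5²)) = 0.797885·exp(-3.12500) = 0.0350566
  p_Neutral = (1/(0.4·√(2π)))·exp(−(0.95−2.9)²/(2·0.4²)) = 0.997356·exp(-11.88281) = 6.88986e-06
Multiply by the mixture weights:
  π_Bull·p_Bull = 0.33 × 3.58992e-07 = 1.18467e-07
  π_Bear·p_Bear = 0.17 × 0.158698 = 0.0269787
  π_Crisis·p_Crisis = 0.20 × 0.0350566 = 0.00701132
  π_Neutral·p_Neutral = 0.30 × 6.88986e-06 = 2.06696e-06
Sum: 1.18467e-07 + 0.0269787 + 0.00701132 + 2.06696e-06 = 0.0339922
P(Regime Bear | 0.95) = 0.0269787 / 0.0339922 ≈ 0.794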